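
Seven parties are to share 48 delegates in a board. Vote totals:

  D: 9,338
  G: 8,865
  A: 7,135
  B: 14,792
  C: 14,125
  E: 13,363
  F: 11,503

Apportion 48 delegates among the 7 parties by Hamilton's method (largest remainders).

D=6; G=5; A=4; B=9; C=9; E=8; F=7

The standard divisor is 79121/48 ≈ 1648.354.
Standard quotas: D 5.6650, G 5.3781, A 4.3286, B 8.9738, C 8.5692, E 8.1069, F 6.9785.
Lower quotas: D 5, G 5, A 4, B 8, C 8, E 8, F 6 (sum 44, leaving 4 seats).
Remainders in descending order: F 0.9785, B 0.9738, D 0.6650, C 0.5692, G 0.3781, A 0.3286, E 0.1069.
Largest remainders: F, B, D, C receive the extra seats.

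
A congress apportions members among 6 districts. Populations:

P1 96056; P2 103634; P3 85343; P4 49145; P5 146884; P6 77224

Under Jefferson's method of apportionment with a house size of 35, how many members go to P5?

Standard divisor 558286/35 ≈ 15951.029; standard quotas: P1 6.022, P2 6.497, P3 5.350, P4 3.081, P5 9.208, P6 4.841.
Rounding down gives 6, 6, 5, 3, 9, 4 = 33 seats, so the divisor must be adjusted.
With modified divisor 14750: modified quotas P1 6.512, P2 7.026, P3 5.786, P4 3.332, P5 9.958, P6 5.236.
Rounding down: P1 6, P2 7, P3 5, P4 3, P5 9, P6 5 (total 35).
P5 receives 9.

9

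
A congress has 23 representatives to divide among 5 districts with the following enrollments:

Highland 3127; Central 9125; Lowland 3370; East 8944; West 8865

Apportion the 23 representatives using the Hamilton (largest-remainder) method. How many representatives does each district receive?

Highland 2; Central 6; Lowland 3; East 6; West 6

The standard divisor is 33431/23 ≈ 1453.522.
Standard quotas: Highland 2.1513, Central 6.2779, Lowland 2.3185, East 6.1533, West 6.0990.
Lower quotas: Highland 2, Central 6, Lowland 2, East 6, West 6 (sum 22, leaving 1 seat).
Remainders in descending order: Lowland 0.3185, Central 0.2779, East 0.1533, Highland 0.1513, West 0.0990.
Largest remainder: Lowland receives the extra seat.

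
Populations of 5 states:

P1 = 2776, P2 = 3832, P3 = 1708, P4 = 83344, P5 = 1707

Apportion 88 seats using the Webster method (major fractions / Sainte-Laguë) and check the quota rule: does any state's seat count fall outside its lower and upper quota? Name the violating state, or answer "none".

P4

Standard quotas: P1 2.616, P2 3.612, P3 1.610, P4 78.553, P5 1.609.
Webster allocation: P1 3, P2 4, P3 2, P4 77, P5 2.
P4 has quota 78.553 (lower 78, upper 79) but receives 77 — outside the quota interval.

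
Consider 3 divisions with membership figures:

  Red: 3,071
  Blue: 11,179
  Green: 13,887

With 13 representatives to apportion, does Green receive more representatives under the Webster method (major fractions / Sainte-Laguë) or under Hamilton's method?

Webster: Red 1, Blue 5, Green 7.
Hamilton: Red 2, Blue 5, Green 6.
Green gets 7 under Webster and 6 under Hamilton.

Webster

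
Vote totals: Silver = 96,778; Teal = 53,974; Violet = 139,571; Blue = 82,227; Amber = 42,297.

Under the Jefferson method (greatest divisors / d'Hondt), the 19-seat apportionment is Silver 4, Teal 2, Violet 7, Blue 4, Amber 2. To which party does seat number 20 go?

Silver

Priority for the next seat is population ÷ (current seats + 1).
Priorities: Silver 19355.600, Teal 17991.333, Violet 17446.375, Blue 16445.400, Amber 14099.000.
Highest priority: Silver.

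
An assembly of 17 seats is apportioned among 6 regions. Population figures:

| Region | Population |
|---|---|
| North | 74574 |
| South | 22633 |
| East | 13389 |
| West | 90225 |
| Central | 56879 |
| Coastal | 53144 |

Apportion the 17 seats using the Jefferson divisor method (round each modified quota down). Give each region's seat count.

North: 4, South: 1, East: 0, West: 6, Central: 3, Coastal: 3

Standard divisor 310844/17 ≈ 18284.941; standard quotas: North 4.078, South 1.238, East 0.732, West 4.934, Central 3.111, Coastal 2.906.
Rounding down gives 4, 1, 0, 4, 3, 2 = 14 seats, so the divisor must be adjusted.
With modified divisor 14980: modified quotas North 4.978, South 1.511, East 0.894, West 6.023, Central 3.797, Coastal 3.548.
Rounding down: North 4, South 1, East 0, West 6, Central 3, Coastal 3 (total 17).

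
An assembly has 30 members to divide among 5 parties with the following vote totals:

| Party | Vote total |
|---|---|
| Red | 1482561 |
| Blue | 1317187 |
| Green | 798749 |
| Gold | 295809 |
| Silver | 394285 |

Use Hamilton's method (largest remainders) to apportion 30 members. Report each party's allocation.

The standard divisor is 4288591/30 ≈ 142953.033.
Standard quotas: Red 10.3710, Blue 9.2141, Green 5.5875, Gold 2.0693, Silver 2.7581.
Lower quotas: Red 10, Blue 9, Green 5, Gold 2, Silver 2 (sum 28, leaving 2 seats).
Remainders in descending order: Silver 0.7581, Green 0.5875, Red 0.3710, Blue 0.2141, Gold 0.0693.
The surplus seats go to Silver, Green.

Red 10, Blue 9, Green 6, Gold 2, Silver 3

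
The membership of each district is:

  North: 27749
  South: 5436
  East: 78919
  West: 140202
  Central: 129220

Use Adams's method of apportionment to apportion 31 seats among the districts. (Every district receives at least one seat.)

North: 3, South: 1, East: 6, West: 11, Central: 10

Standard divisor 381526/31 ≈ 12307.29; standard quotas: North 2.255, South 0.442, East 6.412, West 11.392, Central 10.499.
Rounding up gives 3, 1, 7, 12, 11 = 34 seats, so the divisor must be adjusted.
With modified divisor 13500: modified quotas North 2.055, South 0.403, East 5.846, West 10.385, Central 9.572.
Rounding up: North 3, South 1, East 6, West 11, Central 10 (total 31).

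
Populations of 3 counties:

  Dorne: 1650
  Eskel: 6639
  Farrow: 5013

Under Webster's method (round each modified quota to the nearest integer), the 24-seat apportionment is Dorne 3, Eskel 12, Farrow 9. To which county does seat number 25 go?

Priority for the next seat is population ÷ (current seats + 0.5).
Priorities: Dorne 471.429, Eskel 531.120, Farrow 527.684.
Highest priority: Eskel.

Eskel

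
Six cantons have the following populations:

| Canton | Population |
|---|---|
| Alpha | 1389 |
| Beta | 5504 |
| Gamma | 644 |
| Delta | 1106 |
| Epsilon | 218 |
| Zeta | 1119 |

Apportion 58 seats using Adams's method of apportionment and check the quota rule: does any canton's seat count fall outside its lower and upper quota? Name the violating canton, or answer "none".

Standard quotas: Alpha 8.072, Beta 31.987, Gamma 3.743, Delta 6.428, Epsilon 1.267, Zeta 6.503.
Adams allocation: Alpha 8, Beta 30, Gamma 4, Delta 7, Epsilon 2, Zeta 7.
Beta has quota 31.987 (lower 31, upper 32) but receives 30 — outside the quota interval.

Beta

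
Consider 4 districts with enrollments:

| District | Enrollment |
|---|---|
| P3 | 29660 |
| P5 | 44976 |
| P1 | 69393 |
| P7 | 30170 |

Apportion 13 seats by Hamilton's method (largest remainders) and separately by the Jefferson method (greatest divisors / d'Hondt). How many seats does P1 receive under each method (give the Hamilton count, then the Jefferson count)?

5 and 6

Hamilton: P3 2, P5 4, P1 5, P7 2.
Jefferson: P3 2, P5 3, P1 6, P7 2.
P1 gets 5 under Hamilton and 6 under Jefferson.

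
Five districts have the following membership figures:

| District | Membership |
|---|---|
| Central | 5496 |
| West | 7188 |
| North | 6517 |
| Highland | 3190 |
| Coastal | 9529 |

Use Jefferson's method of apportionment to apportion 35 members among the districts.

Central=6, West=8, North=7, Highland=3, Coastal=11

Standard divisor 31920/35 ≈ 912; standard quotas: Central 6.026, West 7.882, North 7.146, Highland 3.498, Coastal 10.448.
Rounding down gives 6, 7, 7, 3, 10 = 33 seats, so the divisor must be adjusted.
With modified divisor 840: modified quotas Central 6.543, West 8.557, North 7.758, Highland 3.798, Coastal 11.344.
Rounding down: Central 6, West 8, North 7, Highland 3, Coastal 11 (total 35).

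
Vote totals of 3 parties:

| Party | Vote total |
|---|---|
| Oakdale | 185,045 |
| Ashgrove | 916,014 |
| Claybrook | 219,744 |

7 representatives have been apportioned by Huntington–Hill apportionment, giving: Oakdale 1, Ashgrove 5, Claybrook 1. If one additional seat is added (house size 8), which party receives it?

Priority for the next seat is population ÷ (√(s·(s+1))).
Priorities: Oakdale 130846.574, Ashgrove 167240.510, Claybrook 155382.473.
Highest priority: Ashgrove.

Ashgrove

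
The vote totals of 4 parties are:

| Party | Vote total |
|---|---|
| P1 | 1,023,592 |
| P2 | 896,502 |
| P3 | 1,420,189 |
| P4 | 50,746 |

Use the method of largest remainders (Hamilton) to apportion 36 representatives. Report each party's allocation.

Total 3391029; standard divisor 3391029/36 ≈ 94195.25.
Standard quotas: P1 10.8667, P2 9.5175, P3 15.0771, P4 0.5387.
Lower quotas: P1 10, P2 9, P3 15, P4 0 (sum 34, leaving 2 seats).
Remainders in descending order: P1 0.8667, P4 0.5387, P2 0.5175, P3 0.0771.
The surplus seats go to P1, P4.

P1 11, P2 9, P3 15, P4 1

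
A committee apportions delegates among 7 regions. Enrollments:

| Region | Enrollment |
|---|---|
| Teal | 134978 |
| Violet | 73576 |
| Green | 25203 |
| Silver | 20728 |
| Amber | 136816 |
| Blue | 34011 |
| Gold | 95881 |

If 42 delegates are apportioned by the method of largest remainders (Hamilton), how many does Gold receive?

Total 521193; standard divisor 521193/42 ≈ 12409.357.
Standard quotas: Teal 10.8771, Violet 5.9291, Green 2.0310, Silver 1.6704, Amber 11.0252, Blue 2.7408, Gold 7.7265.
Lower quotas: Teal 10, Violet 5, Green 2, Silver 1, Amber 11, Blue 2, Gold 7 (sum 38, leaving 4 seats).
Remainders in descending order: Violet 0.9291, Teal 0.8771, Blue 0.7408, Gold 0.7265, Silver 0.6704, Green 0.0310, Amber 0.0252.
The surplus seats go to Violet, Teal, Blue, Gold.
Gold receives 8.

8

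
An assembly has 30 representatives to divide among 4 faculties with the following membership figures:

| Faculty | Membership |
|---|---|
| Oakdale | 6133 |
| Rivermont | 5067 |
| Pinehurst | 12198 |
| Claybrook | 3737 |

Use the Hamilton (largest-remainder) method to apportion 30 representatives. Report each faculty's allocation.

Standard divisor: 27135 ÷ 30 ≈ 904.5.
Standard quotas: Oakdale 6.7805, Rivermont 5.6020, Pinehurst 13.4859, Claybrook 4.1316.
Lower quotas: Oakdale 6, Rivermont 5, Pinehurst 13, Claybrook 4 (sum 28, leaving 2 seats).
Remainders in descending order: Oakdale 0.7805, Rivermont 0.6020, Pinehurst 0.4859, Claybrook 0.1316.
Largest remainders: Oakdale, Rivermont receive the extra seats.

Oakdale 7, Rivermont 6, Pinehurst 13, Claybrook 4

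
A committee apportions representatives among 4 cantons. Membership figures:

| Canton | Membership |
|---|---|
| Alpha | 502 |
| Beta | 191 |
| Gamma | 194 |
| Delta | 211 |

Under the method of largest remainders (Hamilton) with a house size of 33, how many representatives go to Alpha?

15

Total 1098; standard divisor 1098/33 ≈ 33.273.
Standard quotas: Alpha 15.087, Beta 5.740, Gamma 5.831, Delta 6.342.
Lower quotas: Alpha 15, Beta 5, Gamma 5, Delta 6 (sum 31, leaving 2 seats).
Remainders in descending order: Gamma 0.831, Beta 0.740, Delta 0.342, Alpha 0.087.
Largest remainders: Gamma, Beta receive the extra seats.
Alpha receives 15.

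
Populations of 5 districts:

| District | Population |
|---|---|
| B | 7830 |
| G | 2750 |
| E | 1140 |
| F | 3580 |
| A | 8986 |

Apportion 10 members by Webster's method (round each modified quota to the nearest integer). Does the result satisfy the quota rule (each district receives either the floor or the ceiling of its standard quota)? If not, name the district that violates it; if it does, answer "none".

Standard quotas: B 3.224, G 1.132, E 0.469, F 1.474, A 3.700.
Webster allocation: B 3, G 1, E 0, F 2, A 4.
Every allocation lies between the lower and upper quota.

none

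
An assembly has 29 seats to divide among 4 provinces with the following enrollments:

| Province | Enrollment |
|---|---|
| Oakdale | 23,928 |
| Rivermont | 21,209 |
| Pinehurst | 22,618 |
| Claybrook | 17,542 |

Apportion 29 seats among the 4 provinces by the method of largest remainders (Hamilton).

Oakdale 8; Rivermont 7; Pinehurst 8; Claybrook 6

Standard divisor: 85297 ÷ 29 ≈ 2941.276.
Standard quotas: Oakdale 8.1352, Rivermont 7.2108, Pinehurst 7.6899, Claybrook 5.9641.
Lower quotas: Oakdale 8, Rivermont 7, Pinehurst 7, Claybrook 5 (sum 27, leaving 2 seats).
Remainders in descending order: Claybrook 0.9641, Pinehurst 0.6899, Rivermont 0.2108, Oakdale 0.1352.
Largest remainders: Claybrook, Pinehurst receive the extra seats.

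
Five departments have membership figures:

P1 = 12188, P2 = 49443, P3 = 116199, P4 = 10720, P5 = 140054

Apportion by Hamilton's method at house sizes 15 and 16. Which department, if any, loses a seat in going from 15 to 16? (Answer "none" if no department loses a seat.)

P4

At 15 seats: P1 1, P2 2, P3 5, P4 1, P5 6.
At 16 seats: P1 1, P2 2, P3 6, P4 0, P5 7.
P4 drops from 1 to 0.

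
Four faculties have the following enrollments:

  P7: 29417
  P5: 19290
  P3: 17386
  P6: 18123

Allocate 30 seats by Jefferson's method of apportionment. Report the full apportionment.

Standard divisor 84216/30 ≈ 2807.2; standard quotas: P7 10.479, P5 6.872, P3 6.193, P6 6.456.
Rounding down gives 10, 6, 6, 6 = 28 seats, so the divisor must be adjusted.
With modified divisor 2600: modified quotas P7 11.314, P5 7.419, P3 6.687, P6 6.970.
Rounding down: P7 11, P5 7, P3 6, P6 6 (total 30).

P7 11, P5 7, P3 6, P6 6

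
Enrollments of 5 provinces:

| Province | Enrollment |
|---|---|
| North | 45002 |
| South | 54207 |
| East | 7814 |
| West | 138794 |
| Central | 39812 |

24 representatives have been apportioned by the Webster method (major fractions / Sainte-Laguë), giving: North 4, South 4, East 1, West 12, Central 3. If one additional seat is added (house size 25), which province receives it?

South

Priority for the next seat is population ÷ (current seats + 0.5).
Priorities: North 10000.444, South 12046.000, East 5209.333, West 11103.520, Central 11374.857.
Highest priority: South.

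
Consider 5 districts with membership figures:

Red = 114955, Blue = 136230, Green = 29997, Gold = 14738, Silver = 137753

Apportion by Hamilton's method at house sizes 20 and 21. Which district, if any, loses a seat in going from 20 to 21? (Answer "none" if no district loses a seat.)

At 20 seats: Red 5, Blue 6, Green 2, Gold 1, Silver 6.
At 21 seats: Red 5, Blue 7, Green 1, Gold 1, Silver 7.
Green drops from 2 to 1.

Green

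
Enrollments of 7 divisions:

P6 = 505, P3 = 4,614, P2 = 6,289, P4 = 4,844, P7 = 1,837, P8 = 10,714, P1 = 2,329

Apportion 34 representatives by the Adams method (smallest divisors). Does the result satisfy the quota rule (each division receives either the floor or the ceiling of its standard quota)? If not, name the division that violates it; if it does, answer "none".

Standard quotas: P6 0.552, P3 5.039, P2 6.868, P4 5.290, P7 2.006, P8 11.701, P1 2.544.
Adams allocation: P6 1, P3 5, P2 7, P4 5, P7 2, P8 11, P1 3.
Every allocation lies between the lower and upper quota.

none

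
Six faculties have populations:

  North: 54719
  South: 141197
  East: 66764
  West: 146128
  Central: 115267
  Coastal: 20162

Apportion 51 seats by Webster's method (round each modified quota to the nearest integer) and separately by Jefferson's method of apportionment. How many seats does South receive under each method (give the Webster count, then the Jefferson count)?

13 and 14

Webster: North 5, South 13, East 6, West 14, Central 11, Coastal 2.
Jefferson: North 5, South 14, East 6, West 14, Central 11, Coastal 1.
South gets 13 under Webster and 14 under Jefferson.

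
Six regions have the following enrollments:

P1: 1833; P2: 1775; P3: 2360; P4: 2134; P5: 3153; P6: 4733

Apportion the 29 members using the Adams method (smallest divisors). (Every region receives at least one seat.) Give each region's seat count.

P1: 4, P2: 3, P3: 4, P4: 4, P5: 6, P6: 8

Standard divisor 15988/29 ≈ 551.31; standard quotas: P1 3.325, P2 3.220, P3 4.281, P4 3.871, P5 5.719, P6 8.585.
Rounding up gives 4, 4, 5, 4, 6, 9 = 32 seats, so the divisor must be adjusted.
With modified divisor 600: modified quotas P1 3.055, P2 2.958, P3 3.933, P4 3.557, P5 5.255, P6 7.888.
Rounding up: P1 4, P2 3, P3 4, P4 4, P5 6, P6 8 (total 29).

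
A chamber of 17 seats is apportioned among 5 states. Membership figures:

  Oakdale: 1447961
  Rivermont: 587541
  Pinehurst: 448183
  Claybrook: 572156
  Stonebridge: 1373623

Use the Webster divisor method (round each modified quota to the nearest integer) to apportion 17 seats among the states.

Standard divisor 4429464/17 ≈ 260556.706; standard quotas: Oakdale 5.557, Rivermont 2.255, Pinehurst 1.720, Claybrook 2.196, Stonebridge 5.272.
Rounding to the nearest integer gives Oakdale 6, Rivermont 2, Pinehurst 2, Claybrook 2, Stonebridge 5 — total 17, matching the house size, so no adjustment is needed.

Oakdale 6, Rivermont 2, Pinehurst 2, Claybrook 2, Stonebridge 5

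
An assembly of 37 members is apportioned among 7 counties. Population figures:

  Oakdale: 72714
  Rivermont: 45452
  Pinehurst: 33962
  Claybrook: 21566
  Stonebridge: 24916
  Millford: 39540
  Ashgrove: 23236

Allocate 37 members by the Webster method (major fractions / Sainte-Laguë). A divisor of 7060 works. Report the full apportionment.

With modified divisor 7060: modified quotas Oakdale 10.299, Rivermont 6.438, Pinehurst 4.810, Claybrook 3.055, Stonebridge 3.529, Millford 5.601, Ashgrove 3.291.
Rounding to the nearest integer: Oakdale 10, Rivermont 6, Pinehurst 5, Claybrook 3, Stonebridge 4, Millford 6, Ashgrove 3 (total 37).

Oakdale: 10, Rivermont: 6, Pinehurst: 5, Claybrook: 3, Stonebridge: 4, Millford: 6, Ashgrove: 3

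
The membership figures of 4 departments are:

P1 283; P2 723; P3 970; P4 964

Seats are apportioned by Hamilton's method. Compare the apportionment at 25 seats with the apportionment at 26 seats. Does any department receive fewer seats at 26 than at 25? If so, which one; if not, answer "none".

At 25 seats: P1 3, P2 6, P3 8, P4 8.
At 26 seats: P1 2, P2 6, P3 9, P4 9.
P1 drops from 3 to 2.

P1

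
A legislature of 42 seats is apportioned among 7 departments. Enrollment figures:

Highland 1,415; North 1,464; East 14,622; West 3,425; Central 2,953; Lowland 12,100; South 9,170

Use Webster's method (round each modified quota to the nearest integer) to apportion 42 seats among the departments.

Highland 1, North 1, East 14, West 3, Central 3, Lowland 11, South 9

Standard divisor 45149/42 ≈ 1074.976; standard quotas: Highland 1.316, North 1.362, East 13.602, West 3.186, Central 2.747, Lowland 11.256, South 8.530.
Rounding to the nearest integer gives Highland 1, North 1, East 14, West 3, Central 3, Lowland 11, South 9 — total 42, matching the house size, so no adjustment is needed.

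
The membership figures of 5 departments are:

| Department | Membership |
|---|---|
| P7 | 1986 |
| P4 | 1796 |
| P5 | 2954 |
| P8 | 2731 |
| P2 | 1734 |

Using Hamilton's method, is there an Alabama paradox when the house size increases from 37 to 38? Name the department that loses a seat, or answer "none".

none

At 37 seats: P7 6, P4 6, P5 10, P8 9, P2 6.
At 38 seats: P7 7, P4 6, P5 10, P8 9, P2 6.
No department's allocation decreased.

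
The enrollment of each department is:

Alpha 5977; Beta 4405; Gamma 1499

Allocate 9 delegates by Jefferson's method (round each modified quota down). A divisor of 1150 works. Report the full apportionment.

With modified divisor 1150: modified quotas Alpha 5.197, Beta 3.830, Gamma 1.303.
Rounding down: Alpha 5, Beta 3, Gamma 1 (total 9).

Alpha 5; Beta 3; Gamma 1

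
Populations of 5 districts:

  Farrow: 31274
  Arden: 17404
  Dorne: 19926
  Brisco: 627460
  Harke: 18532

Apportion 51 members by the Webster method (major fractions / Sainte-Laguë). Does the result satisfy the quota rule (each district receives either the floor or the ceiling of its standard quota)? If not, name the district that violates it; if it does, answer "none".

Brisco

Standard quotas: Farrow 2.232, Arden 1.242, Dorne 1.422, Brisco 44.781, Harke 1.323.
Webster allocation: Farrow 2, Arden 1, Dorne 1, Brisco 46, Harke 1.
Brisco has quota 44.781 (lower 44, upper 45) but receives 46 — outside the quota interval.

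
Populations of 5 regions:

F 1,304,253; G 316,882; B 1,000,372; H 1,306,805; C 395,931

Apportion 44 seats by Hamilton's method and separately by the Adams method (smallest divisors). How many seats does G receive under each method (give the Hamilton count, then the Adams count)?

3 and 4

Hamilton: F 13, G 3, B 10, H 14, C 4.
Adams: F 13, G 4, B 10, H 13, C 4.
G gets 3 under Hamilton and 4 under Adams.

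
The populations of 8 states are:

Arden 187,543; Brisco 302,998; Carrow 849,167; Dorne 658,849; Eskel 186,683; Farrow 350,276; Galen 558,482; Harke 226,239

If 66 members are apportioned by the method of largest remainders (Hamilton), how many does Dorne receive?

Standard divisor: 3320237 ÷ 66 ≈ 50306.621.
Standard quotas: Arden 3.7280, Brisco 6.0230, Carrow 16.8798, Dorne 13.0967, Eskel 3.7109, Farrow 6.9628, Galen 11.1016, Harke 4.4972.
Lower quotas: Arden 3, Brisco 6, Carrow 16, Dorne 13, Eskel 3, Farrow 6, Galen 11, Harke 4 (sum 62, leaving 4 seats).
Remainders in descending order: Farrow 0.9628, Carrow 0.8798, Arden 0.7280, Eskel 0.7109, Harke 0.4972, Galen 0.1016, Dorne 0.0967, Brisco 0.0230.
The surplus seats go to Farrow, Carrow, Arden, Eskel.
Dorne receives 13.

13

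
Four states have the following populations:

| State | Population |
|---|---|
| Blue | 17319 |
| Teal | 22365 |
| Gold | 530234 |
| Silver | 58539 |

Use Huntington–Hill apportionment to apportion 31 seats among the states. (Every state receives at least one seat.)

With divisor 20405: modified quotas Blue 0.849, Teal 1.096, Gold 25.985, Silver 2.869.
Geometric-mean thresholds: Blue (min 1), Teal √(1·2)=1.414, Gold √(25·26)=25.495, Silver √(2·3)=2.449.
Each quota rounded against its threshold gives Blue 1, Teal 1, Gold 26, Silver 3 (total 31).

Blue: 1; Teal: 1; Gold: 26; Silver: 3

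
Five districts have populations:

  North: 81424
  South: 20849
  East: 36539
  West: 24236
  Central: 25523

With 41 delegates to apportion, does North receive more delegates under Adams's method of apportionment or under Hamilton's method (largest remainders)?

Adams: North 17, South 5, East 8, West 5, Central 6.
Hamilton: North 18, South 4, East 8, West 5, Central 6.
North gets 17 under Adams and 18 under Hamilton.

Hamilton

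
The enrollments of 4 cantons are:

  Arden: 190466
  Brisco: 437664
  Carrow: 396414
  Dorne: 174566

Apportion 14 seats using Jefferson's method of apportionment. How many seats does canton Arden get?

2

Standard divisor 1199110/14 ≈ 85650.714; standard quotas: Arden 2.224, Brisco 5.110, Carrow 4.628, Dorne 2.038.
Rounding down gives 2, 5, 4, 2 = 13 seats, so the divisor must be adjusted.
With modified divisor 76100: modified quotas Arden 2.503, Brisco 5.751, Carrow 5.209, Dorne 2.294.
Rounding down: Arden 2, Brisco 5, Carrow 5, Dorne 2 (total 14).
Arden receives 2.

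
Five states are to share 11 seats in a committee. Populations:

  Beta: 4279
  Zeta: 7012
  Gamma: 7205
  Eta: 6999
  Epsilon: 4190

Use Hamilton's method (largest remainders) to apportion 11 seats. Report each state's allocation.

The standard divisor is 29685/11 ≈ 2698.636.
Standard quotas: Beta 1.5856, Zeta 2.5983, Gamma 2.6699, Eta 2.5935, Epsilon 1.5526.
Lower quotas: Beta 1, Zeta 2, Gamma 2, Eta 2, Epsilon 1 (sum 8, leaving 3 seats).
Remainders in descending order: Gamma 0.6699, Zeta 0.5983, Eta 0.5935, Beta 0.5856, Epsilon 0.5526.
The surplus seats go to Gamma, Zeta, Eta.

Beta 1, Zeta 3, Gamma 3, Eta 3, Epsilon 1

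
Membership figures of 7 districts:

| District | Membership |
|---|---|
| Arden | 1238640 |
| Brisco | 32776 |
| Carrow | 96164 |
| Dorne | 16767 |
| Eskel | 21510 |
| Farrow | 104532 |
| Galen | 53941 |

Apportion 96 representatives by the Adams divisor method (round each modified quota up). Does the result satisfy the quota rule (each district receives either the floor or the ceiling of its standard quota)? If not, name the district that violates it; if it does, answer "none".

Standard quotas: Arden 76.013, Brisco 2.011, Carrow 5.901, Dorne 1.029, Eskel 1.320, Farrow 6.415, Galen 3.310.
Adams allocation: Arden 74, Brisco 2, Carrow 6, Dorne 1, Eskel 2, Farrow 7, Galen 4.
Arden has quota 76.013 (lower 76, upper 77) but receives 74 — outside the quota interval.

Arden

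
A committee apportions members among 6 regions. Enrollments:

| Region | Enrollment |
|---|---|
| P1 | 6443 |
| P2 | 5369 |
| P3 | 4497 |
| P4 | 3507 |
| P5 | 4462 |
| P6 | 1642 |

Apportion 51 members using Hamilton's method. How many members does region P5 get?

9

Total 25920; standard divisor 25920/51 ≈ 508.235.
Standard quotas: P1 12.6772, P2 10.5640, P3 8.8483, P4 6.9003, P5 8.7794, P6 3.2308.
Lower quotas: P1 12, P2 10, P3 8, P4 6, P5 8, P6 3 (sum 47, leaving 4 seats).
Remainders in descending order: P4 0.9003, P3 0.8483, P5 0.7794, P1 0.6772, P2 0.5640, P6 0.2308.
Largest remainders: P4, P3, P5, P1 receive the extra seats.
P5 receives 9.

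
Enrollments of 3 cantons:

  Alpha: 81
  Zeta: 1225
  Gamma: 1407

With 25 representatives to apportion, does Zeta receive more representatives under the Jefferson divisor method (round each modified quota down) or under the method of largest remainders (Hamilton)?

Jefferson

Jefferson: Alpha 0, Zeta 12, Gamma 13.
Hamilton: Alpha 1, Zeta 11, Gamma 13.
Zeta gets 12 under Jefferson and 11 under Hamilton.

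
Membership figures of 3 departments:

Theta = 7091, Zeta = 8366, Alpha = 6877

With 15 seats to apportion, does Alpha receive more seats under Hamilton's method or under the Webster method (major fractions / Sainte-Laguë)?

Hamilton: Theta 5, Zeta 6, Alpha 4.
Webster: Theta 5, Zeta 5, Alpha 5.
Alpha gets 4 under Hamilton and 5 under Webster.

Webster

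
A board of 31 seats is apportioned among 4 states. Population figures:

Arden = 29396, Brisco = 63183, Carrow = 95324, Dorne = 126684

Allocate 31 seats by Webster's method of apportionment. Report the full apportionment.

Standard divisor 314587/31 ≈ 10147.968; standard quotas: Arden 2.897, Brisco 6.226, Carrow 9.393, Dorne 12.484.
Rounding to the nearest integer gives 3, 6, 9, 12 = 30 seats, so the divisor must be adjusted.
With modified divisor 10100: modified quotas Arden 2.910, Brisco 6.256, Carrow 9.438, Dorne 12.543.
Rounding to the nearest integer: Arden 3, Brisco 6, Carrow 9, Dorne 13 (total 31).

Arden 3; Brisco 6; Carrow 9; Dorne 13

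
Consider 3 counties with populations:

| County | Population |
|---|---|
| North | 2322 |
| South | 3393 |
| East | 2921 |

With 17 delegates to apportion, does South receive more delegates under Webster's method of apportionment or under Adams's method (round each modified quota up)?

Webster: North 4, South 7, East 6.
Adams: North 5, South 6, East 6.
South gets 7 under Webster and 6 under Adams.

Webster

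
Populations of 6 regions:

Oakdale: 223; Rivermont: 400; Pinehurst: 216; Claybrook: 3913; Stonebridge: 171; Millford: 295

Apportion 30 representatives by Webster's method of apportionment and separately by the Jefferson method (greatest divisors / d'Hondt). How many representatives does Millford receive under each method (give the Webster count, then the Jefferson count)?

2 and 1

Webster: Oakdale 1, Rivermont 2, Pinehurst 1, Claybrook 23, Stonebridge 1, Millford 2.
Jefferson: Oakdale 1, Rivermont 2, Pinehurst 1, Claybrook 24, Stonebridge 1, Millford 1.
Millford gets 2 under Webster and 1 under Jefferson.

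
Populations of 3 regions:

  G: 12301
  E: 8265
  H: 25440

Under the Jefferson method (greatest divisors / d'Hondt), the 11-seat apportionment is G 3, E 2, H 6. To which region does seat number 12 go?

H

Priority for the next seat is population ÷ (current seats + 1).
Priorities: G 3075.250, E 2755.000, H 3634.286.
Highest priority: H.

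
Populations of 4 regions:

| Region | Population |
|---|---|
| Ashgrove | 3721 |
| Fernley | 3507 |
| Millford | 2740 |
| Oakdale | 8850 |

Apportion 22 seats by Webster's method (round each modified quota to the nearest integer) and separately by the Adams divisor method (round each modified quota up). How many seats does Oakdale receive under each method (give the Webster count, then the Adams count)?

Webster: Ashgrove 4, Fernley 4, Millford 3, Oakdale 11.
Adams: Ashgrove 5, Fernley 4, Millford 3, Oakdale 10.
Oakdale gets 11 under Webster and 10 under Adams.

11 and 10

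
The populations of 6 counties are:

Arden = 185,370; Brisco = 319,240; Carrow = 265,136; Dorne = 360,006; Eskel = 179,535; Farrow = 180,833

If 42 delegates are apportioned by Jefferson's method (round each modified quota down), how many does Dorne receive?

10

Standard divisor 1490120/42 ≈ 35479.048; standard quotas: Arden 5.225, Brisco 8.998, Carrow 7.473, Dorne 10.147, Eskel 5.060, Farrow 5.097.
Rounding down gives 5, 8, 7, 10, 5, 5 = 40 seats, so the divisor must be adjusted.
With modified divisor 32900: modified quotas Arden 5.634, Brisco 9.703, Carrow 8.059, Dorne 10.942, Eskel 5.457, Farrow 5.496.
Rounding down: Arden 5, Brisco 9, Carrow 8, Dorne 10, Eskel 5, Farrow 5 (total 42).
Dorne receives 10.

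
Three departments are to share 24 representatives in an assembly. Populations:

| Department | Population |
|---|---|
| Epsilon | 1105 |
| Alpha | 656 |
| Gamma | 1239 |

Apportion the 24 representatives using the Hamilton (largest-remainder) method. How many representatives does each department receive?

Standard divisor: 3000 ÷ 24 = 125.
Standard quotas: Epsilon 8.840, Alpha 5.248, Gamma 9.912.
Lower quotas: Epsilon 8, Alpha 5, Gamma 9 (sum 22, leaving 2 seats).
Remainders in descending order: Gamma 0.912, Epsilon 0.840, Alpha 0.248.
The surplus seats go to Gamma, Epsilon.

Epsilon 9, Alpha 5, Gamma 10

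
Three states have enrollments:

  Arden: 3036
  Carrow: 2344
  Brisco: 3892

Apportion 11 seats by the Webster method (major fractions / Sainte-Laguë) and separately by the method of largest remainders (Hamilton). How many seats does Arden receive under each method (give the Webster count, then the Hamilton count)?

Webster: Arden 4, Carrow 3, Brisco 4.
Hamilton: Arden 3, Carrow 3, Brisco 5.
Arden gets 4 under Webster and 3 under Hamilton.

4 and 3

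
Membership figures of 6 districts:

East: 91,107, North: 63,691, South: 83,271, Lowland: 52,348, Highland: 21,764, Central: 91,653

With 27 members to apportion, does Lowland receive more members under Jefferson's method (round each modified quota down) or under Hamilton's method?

Hamilton

Jefferson: East 6, North 4, South 6, Lowland 3, Highland 1, Central 7.
Hamilton: East 6, North 4, South 6, Lowland 4, Highland 1, Central 6.
Lowland gets 3 under Jefferson and 4 under Hamilton.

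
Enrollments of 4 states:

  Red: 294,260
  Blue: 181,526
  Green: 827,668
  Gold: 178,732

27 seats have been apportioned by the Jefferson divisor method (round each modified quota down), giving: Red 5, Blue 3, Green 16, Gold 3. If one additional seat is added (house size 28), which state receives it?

Red

Priority for the next seat is population ÷ (current seats + 1).
Priorities: Red 49043.333, Blue 45381.500, Green 48686.353, Gold 44683.000.
Highest priority: Red.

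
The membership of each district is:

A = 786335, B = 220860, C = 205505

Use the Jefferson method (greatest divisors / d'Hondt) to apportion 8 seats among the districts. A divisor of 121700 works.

With modified divisor 121700: modified quotas A 6.461, B 1.815, C 1.689.
Rounding down: A 6, B 1, C 1 (total 8).

A=6; B=1; C=1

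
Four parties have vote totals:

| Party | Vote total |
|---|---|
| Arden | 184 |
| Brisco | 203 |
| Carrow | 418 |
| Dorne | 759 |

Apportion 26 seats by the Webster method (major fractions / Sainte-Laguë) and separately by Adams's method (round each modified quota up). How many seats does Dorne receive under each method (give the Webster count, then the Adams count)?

Webster: Arden 3, Brisco 3, Carrow 7, Dorne 13.
Adams: Arden 3, Brisco 4, Carrow 7, Dorne 12.
Dorne gets 13 under Webster and 12 under Adams.

13 and 12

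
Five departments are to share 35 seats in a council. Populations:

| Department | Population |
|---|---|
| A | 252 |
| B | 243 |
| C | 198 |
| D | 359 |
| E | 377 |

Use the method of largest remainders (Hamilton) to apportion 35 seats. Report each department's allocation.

Total 1429; standard divisor 1429/35 ≈ 40.829.
Standard quotas: A 6.172, B 5.952, C 4.850, D 8.793, E 9.234.
Lower quotas: A 6, B 5, C 4, D 8, E 9 (sum 32, leaving 3 seats).
Remainders in descending order: B 0.952, C 0.850, D 0.793, E 0.234, A 0.172.
Largest remainders: B, C, D receive the extra seats.

A 6, B 6, C 5, D 9, E 9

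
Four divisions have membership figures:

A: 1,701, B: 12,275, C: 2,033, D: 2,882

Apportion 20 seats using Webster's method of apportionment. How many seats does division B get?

13

Standard divisor 18891/20 ≈ 944.55; standard quotas: A 1.801, B 12.996, C 2.152, D 3.051.
Rounding to the nearest integer gives A 2, B 13, C 2, D 3 — total 20, matching the house size, so no adjustment is needed.
B receives 13.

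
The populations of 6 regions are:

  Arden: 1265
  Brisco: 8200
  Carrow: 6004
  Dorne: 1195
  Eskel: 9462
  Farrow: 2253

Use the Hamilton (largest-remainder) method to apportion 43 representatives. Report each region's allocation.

Arden 2, Brisco 13, Carrow 9, Dorne 2, Eskel 14, Farrow 3

Total 28379; standard divisor 28379/43 ≈ 659.977.
Standard quotas: Arden 1.9167, Brisco 12.4247, Carrow 9.0973, Dorne 1.8107, Eskel 14.3369, Farrow 3.4138.
Lower quotas: Arden 1, Brisco 12, Carrow 9, Dorne 1, Eskel 14, Farrow 3 (sum 40, leaving 3 seats).
Remainders in descending order: Arden 0.9167, Dorne 0.8107, Brisco 0.4247, Farrow 0.4138, Eskel 0.3369, Carrow 0.0973.
Largest remainders: Arden, Dorne, Brisco receive the extra seats.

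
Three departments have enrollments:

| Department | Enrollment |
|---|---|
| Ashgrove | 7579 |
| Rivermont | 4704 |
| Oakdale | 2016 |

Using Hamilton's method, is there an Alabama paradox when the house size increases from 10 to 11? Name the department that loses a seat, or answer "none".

At 10 seats: Ashgrove 5, Rivermont 3, Oakdale 2.
At 11 seats: Ashgrove 6, Rivermont 4, Oakdale 1.
Oakdale drops from 2 to 1.

Oakdale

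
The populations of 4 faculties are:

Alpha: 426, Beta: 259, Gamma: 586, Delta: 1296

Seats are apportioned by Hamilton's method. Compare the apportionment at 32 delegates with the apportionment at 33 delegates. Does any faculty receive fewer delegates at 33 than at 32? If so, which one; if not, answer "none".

At 32 seats: Alpha 6, Beta 3, Gamma 7, Delta 16.
At 33 seats: Alpha 5, Beta 3, Gamma 8, Delta 17.
Alpha drops from 6 to 5.

Alpha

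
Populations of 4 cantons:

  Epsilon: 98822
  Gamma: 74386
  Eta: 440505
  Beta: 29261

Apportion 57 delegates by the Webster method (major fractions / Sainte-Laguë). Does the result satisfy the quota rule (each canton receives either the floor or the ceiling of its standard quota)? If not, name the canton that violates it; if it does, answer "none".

Standard quotas: Epsilon 8.761, Gamma 6.594, Eta 39.051, Beta 2.594.
Webster allocation: Epsilon 9, Gamma 7, Eta 38, Beta 3.
Eta has quota 39.051 (lower 39, upper 40) but receives 38 — outside the quota interval.

Eta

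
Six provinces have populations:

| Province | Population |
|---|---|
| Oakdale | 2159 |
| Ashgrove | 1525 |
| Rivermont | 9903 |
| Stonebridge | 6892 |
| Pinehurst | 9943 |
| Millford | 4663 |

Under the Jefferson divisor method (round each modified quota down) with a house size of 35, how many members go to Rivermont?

10

Standard divisor 35085/35 ≈ 1002.429; standard quotas: Oakdale 2.154, Ashgrove 1.521, Rivermont 9.879, Stonebridge 6.875, Pinehurst 9.919, Millford 4.652.
Rounding down gives 2, 1, 9, 6, 9, 4 = 31 seats, so the divisor must be adjusted.
With modified divisor 920: modified quotas Oakdale 2.347, Ashgrove 1.658, Rivermont 10.764, Stonebridge 7.491, Pinehurst 10.808, Millford 5.068.
Rounding down: Oakdale 2, Ashgrove 1, Rivermont 10, Stonebridge 7, Pinehurst 10, Millford 5 (total 35).
Rivermont receives 10.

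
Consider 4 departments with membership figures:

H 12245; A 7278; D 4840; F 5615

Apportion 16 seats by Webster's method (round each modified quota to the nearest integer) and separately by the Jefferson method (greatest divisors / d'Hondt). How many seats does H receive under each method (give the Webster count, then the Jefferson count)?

Webster: H 6, A 4, D 3, F 3.
Jefferson: H 7, A 4, D 2, F 3.
H gets 6 under Webster and 7 under Jefferson.

6 and 7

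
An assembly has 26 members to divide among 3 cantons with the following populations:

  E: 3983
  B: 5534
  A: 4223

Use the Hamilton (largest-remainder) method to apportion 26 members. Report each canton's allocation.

E 8, B 10, A 8

Total 13740; standard divisor 13740/26 ≈ 528.462.
Standard quotas: E 7.5370, B 10.4719, A 7.9911.
Lower quotas: E 7, B 10, A 7 (sum 24, leaving 2 seats).
Remainders in descending order: A 0.9911, E 0.5370, B 0.4719.
The surplus seats go to A, E.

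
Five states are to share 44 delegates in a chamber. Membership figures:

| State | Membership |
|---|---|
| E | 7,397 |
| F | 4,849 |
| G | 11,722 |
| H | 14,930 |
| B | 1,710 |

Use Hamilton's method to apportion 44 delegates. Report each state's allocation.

E 8, F 5, G 13, H 16, B 2

Total 40608; standard divisor 40608/44 ≈ 922.909.
Standard quotas: E 8.0149, F 5.2540, G 12.7011, H 16.1771, B 1.8528.
Lower quotas: E 8, F 5, G 12, H 16, B 1 (sum 42, leaving 2 seats).
Remainders in descending order: B 0.8528, G 0.7011, F 0.2540, H 0.1771, E 0.0149.
The surplus seats go to B, G.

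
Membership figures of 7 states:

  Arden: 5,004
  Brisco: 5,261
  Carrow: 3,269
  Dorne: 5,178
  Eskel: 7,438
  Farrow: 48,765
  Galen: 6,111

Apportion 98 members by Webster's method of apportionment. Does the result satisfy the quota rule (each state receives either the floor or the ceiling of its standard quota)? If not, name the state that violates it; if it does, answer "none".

Farrow

Standard quotas: Arden 6.052, Brisco 6.363, Carrow 3.954, Dorne 6.263, Eskel 8.996, Farrow 58.981, Galen 7.391.
Webster allocation: Arden 6, Brisco 6, Carrow 4, Dorne 6, Eskel 9, Farrow 60, Galen 7.
Farrow has quota 58.981 (lower 58, upper 59) but receives 60 — outside the quota interval.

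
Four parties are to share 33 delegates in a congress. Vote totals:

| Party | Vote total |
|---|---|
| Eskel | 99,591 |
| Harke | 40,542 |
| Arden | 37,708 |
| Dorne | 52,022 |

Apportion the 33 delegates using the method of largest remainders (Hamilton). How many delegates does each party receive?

Eskel=14, Harke=6, Arden=5, Dorne=8

The standard divisor is 229863/33 ≈ 6965.545.
Standard quotas: Eskel 14.2977, Harke 5.8204, Arden 5.4135, Dorne 7.4685.
Lower quotas: Eskel 14, Harke 5, Arden 5, Dorne 7 (sum 31, leaving 2 seats).
Remainders in descending order: Harke 0.8204, Dorne 0.4685, Arden 0.4135, Eskel 0.2977.
The surplus seats go to Harke, Dorne.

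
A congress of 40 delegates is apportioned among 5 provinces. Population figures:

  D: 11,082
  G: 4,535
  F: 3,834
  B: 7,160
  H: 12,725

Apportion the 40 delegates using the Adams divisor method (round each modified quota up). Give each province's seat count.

D 11, G 5, F 4, B 7, H 13

Standard divisor 39336/40 ≈ 983.4; standard quotas: D 11.269, G 4.612, F 3.899, B 7.281, H 12.940.
Rounding up gives 12, 5, 4, 8, 13 = 42 seats, so the divisor must be adjusted.
With modified divisor 1040: modified quotas D 10.656, G 4.361, F 3.687, B 6.885, H 12.236.
Rounding up: D 11, G 5, F 4, B 7, H 13 (total 40).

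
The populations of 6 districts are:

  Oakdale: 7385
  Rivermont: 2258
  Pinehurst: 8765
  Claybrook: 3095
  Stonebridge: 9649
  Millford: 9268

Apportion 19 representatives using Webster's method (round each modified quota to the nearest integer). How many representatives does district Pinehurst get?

Standard divisor 40420/19 ≈ 2127.368; standard quotas: Oakdale 3.471, Rivermont 1.061, Pinehurst 4.120, Claybrook 1.455, Stonebridge 4.536, Millford 4.357.
Rounding to the nearest integer gives 3, 1, 4, 1, 5, 4 = 18 seats, so the divisor must be adjusted.
With modified divisor 2096: modified quotas Oakdale 3.523, Rivermont 1.077, Pinehurst 4.182, Claybrook 1.477, Stonebridge 4.604, Millford 4.422.
Rounding to the nearest integer: Oakdale 4, Rivermont 1, Pinehurst 4, Claybrook 1, Stonebridge 5, Millford 4 (total 19).
Pinehurst receives 4.

4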